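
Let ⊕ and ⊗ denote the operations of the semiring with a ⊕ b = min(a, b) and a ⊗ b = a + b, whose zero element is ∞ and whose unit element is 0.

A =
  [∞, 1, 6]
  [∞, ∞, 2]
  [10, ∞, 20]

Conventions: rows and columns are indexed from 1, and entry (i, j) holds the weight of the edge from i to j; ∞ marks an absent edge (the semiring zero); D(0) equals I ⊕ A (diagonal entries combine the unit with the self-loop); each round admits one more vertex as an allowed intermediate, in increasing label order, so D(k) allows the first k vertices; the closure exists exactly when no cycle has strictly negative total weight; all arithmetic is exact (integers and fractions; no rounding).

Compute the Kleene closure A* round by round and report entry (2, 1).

D(0):
  [0, 1, 6]
  [∞, 0, 2]
  [10, ∞, 0]
D(1):
  [0, 1, 6]
  [∞, 0, 2]
  [10, 11, 0]
D(2):
  [0, 1, 3]
  [∞, 0, 2]
  [10, 11, 0]
D(3):
  [0, 1, 3]
  [12, 0, 2]
  [10, 11, 0]
Answer: A*[2][1] = 12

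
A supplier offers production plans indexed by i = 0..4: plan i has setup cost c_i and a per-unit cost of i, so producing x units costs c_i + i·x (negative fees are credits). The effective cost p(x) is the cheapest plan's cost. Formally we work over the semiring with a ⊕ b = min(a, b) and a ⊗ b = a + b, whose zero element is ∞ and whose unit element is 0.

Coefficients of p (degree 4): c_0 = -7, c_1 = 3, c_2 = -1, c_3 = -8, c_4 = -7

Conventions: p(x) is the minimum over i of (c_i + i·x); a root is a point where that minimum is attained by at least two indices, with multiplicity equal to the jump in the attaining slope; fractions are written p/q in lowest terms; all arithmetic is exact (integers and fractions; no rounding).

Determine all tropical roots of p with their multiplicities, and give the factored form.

hull edge (i=0, c=-7) to (i=3, c=-8): slope -1/3, span 3
hull edge (i=3, c=-8) to (i=4, c=-7): slope 1, span 1
Factored form: p(x) = -7 ⊗ (x ⊕ (-1)) ⊗ (x ⊕ 1/3) ⊗ (x ⊕ 1/3) ⊗ (x ⊕ 1/3)
Answer: roots = -1 (mult 1), 1/3 (mult 3)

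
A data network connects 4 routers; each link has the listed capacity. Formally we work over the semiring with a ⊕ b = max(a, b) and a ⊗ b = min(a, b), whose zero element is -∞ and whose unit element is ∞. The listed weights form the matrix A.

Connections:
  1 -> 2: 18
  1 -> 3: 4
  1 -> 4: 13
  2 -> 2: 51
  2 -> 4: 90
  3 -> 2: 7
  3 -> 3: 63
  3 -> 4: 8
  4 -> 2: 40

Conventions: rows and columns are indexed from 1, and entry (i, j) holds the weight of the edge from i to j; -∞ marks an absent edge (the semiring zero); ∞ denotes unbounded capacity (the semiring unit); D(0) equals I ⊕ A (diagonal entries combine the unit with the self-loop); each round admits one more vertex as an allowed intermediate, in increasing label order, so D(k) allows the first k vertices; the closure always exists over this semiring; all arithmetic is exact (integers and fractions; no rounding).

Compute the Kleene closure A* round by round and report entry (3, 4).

D(0):
  [∞, 18, 4, 13]
  [-∞, ∞, -∞, 90]
  [-∞, 7, ∞, 8]
  [-∞, 40, -∞, ∞]
D(1):
  [∞, 18, 4, 13]
  [-∞, ∞, -∞, 90]
  [-∞, 7, ∞, 8]
  [-∞, 40, -∞, ∞]
D(2):
  [∞, 18, 4, 18]
  [-∞, ∞, -∞, 90]
  [-∞, 7, ∞, 8]
  [-∞, 40, -∞, ∞]
D(3):
  [∞, 18, 4, 18]
  [-∞, ∞, -∞, 90]
  [-∞, 7, ∞, 8]
  [-∞, 40, -∞, ∞]
D(4):
  [∞, 18, 4, 18]
  [-∞, ∞, -∞, 90]
  [-∞, 8, ∞, 8]
  [-∞, 40, -∞, ∞]
Answer: A*[3][4] = 8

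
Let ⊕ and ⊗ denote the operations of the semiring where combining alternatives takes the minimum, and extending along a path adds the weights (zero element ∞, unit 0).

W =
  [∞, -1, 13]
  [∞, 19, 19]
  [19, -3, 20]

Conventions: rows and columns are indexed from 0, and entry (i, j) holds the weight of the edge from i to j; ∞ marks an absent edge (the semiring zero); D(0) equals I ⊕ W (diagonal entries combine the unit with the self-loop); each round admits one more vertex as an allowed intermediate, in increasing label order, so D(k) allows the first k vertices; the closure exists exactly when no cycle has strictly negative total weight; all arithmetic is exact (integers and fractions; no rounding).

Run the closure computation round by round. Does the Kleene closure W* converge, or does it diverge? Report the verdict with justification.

D(0):
  [0, -1, 13]
  [∞, 0, 19]
  [19, -3, 0]
D(1):
  [0, -1, 13]
  [∞, 0, 19]
  [19, -3, 0]
D(2):
  [0, -1, 13]
  [∞, 0, 19]
  [19, -3, 0]
D(3):
  [0, -1, 13]
  [38, 0, 19]
  [19, -3, 0]
Key observation: every diagonal entry stays at the unit through all rounds, so no improving cycle exists.
Answer: CONVERGES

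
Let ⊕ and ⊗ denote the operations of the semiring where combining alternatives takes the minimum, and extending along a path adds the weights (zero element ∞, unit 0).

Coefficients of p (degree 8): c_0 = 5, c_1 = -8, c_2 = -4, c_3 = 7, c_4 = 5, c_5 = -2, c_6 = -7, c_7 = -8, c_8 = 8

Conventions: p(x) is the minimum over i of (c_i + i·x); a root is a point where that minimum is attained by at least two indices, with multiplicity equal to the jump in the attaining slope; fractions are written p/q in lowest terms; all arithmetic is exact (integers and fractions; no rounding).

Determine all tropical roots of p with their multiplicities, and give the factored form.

hull edge (i=0, c=5) to (i=1, c=-8): slope -13, span 1
hull edge (i=1, c=-8) to (i=7, c=-8): slope 0, span 6
hull edge (i=7, c=-8) to (i=8, c=8): slope 16, span 1
Factored form: p(x) = 8 ⊗ (x ⊕ (-16)) ⊗ (x ⊕ 0) ⊗ (x ⊕ 0) ⊗ (x ⊕ 0) ⊗ (x ⊕ 0) ⊗ (x ⊕ 0) ⊗ (x ⊕ 0) ⊗ (x ⊕ 13)
Answer: roots = -16 (mult 1), 0 (mult 6), 13 (mult 1)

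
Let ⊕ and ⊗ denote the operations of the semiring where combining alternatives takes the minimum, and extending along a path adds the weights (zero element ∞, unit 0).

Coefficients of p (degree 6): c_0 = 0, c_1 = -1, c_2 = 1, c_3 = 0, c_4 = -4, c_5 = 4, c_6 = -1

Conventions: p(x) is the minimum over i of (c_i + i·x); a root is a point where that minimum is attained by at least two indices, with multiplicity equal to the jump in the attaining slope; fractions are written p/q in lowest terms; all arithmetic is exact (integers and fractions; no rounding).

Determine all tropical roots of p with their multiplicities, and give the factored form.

hull edge (i=0, c=0) to (i=4, c=-4): slope -1, span 4
hull edge (i=4, c=-4) to (i=6, c=-1): slope 3/2, span 2
Factored form: p(x) = -1 ⊗ (x ⊕ (-3/2)) ⊗ (x ⊕ (-3/2)) ⊗ (x ⊕ 1) ⊗ (x ⊕ 1) ⊗ (x ⊕ 1) ⊗ (x ⊕ 1)
Answer: roots = -3/2 (mult 2), 1 (mult 4)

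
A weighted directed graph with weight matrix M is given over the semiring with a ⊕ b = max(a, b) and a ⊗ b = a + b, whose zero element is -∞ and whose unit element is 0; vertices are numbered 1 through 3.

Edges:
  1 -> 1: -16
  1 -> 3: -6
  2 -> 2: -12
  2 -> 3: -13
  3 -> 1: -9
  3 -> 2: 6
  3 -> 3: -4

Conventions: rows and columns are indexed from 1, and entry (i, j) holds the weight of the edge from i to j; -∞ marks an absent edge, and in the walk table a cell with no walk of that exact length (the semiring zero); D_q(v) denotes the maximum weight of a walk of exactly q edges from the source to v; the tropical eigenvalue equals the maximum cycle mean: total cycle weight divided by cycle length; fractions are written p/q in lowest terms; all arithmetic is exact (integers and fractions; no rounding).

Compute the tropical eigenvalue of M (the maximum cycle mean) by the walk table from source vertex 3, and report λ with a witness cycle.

q=0: [-∞, -∞, 0]
q=1: [-9, 6, -4]
q=2: [-13, 2, -7]
q=3: [-16, -1, -11]
Optimal cycle mean attained by: cycle 2->3->2, total (-13) + 6, length 2.
Answer: λ = -7/2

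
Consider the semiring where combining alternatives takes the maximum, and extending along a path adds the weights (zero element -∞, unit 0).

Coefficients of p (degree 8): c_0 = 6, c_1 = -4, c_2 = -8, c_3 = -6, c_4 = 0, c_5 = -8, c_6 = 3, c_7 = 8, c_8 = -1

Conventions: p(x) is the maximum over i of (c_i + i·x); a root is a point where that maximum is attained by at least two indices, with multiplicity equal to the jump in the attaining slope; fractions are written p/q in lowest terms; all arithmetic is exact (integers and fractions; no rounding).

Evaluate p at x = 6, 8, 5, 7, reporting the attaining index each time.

p(6) = max(6+0·6=6, -4+1·6=2, -8+2·6=4, -6+3·6=12, 0+4·6=24, -8+5·6=22, 3+6·6=39, 8+7·6=50, -1+8·6=47) = 50 (attained by i=7)
p(8) = max(6+0·8=6, -4+1·8=4, -8+2·8=8, -6+3·8=18, 0+4·8=32, -8+5·8=32, 3+6·8=51, 8+7·8=64, -1+8·8=63) = 64 (attained by i=7)
p(5) = max(6+0·5=6, -4+1·5=1, -8+2·5=2, -6+3·5=9, 0+4·5=20, -8+5·5=17, 3+6·5=33, 8+7·5=43, -1+8·5=39) = 43 (attained by i=7)
p(7) = max(6+0·7=6, -4+1·7=3, -8+2·7=6, -6+3·7=15, 0+4·7=28, -8+5·7=27, 3+6·7=45, 8+7·7=57, -1+8·7=55) = 57 (attained by i=7)
Answer: p(6) = 50; p(8) = 64; p(5) = 43; p(7) = 57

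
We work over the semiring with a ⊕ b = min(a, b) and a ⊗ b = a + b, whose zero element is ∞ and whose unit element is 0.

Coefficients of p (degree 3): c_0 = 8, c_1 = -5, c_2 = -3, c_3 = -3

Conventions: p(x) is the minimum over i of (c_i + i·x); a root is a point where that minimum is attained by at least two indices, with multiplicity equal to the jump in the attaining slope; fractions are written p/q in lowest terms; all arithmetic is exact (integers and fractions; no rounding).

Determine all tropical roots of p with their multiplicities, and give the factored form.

hull edge (i=0, c=8) to (i=1, c=-5): slope -13, span 1
hull edge (i=1, c=-5) to (i=3, c=-3): slope 1, span 2
Factored form: p(x) = -3 ⊗ (x ⊕ (-1)) ⊗ (x ⊕ (-1)) ⊗ (x ⊕ 13)
Answer: roots = -1 (mult 2), 13 (mult 1)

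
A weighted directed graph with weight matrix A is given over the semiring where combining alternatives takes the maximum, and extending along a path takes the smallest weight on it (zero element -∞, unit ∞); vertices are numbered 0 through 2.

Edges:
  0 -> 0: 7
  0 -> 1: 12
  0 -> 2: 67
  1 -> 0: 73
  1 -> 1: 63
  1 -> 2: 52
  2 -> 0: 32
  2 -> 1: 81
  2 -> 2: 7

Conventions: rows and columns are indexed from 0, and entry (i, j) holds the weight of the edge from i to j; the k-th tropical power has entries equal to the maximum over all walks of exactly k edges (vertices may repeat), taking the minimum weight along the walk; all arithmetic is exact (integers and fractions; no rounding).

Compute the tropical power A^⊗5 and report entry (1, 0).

A^⊗2:
  [32, 67, 12]
  [63, 63, 67]
  [73, 63, 52]
A^⊗3:
  [67, 63, 52]
  [63, 67, 63]
  [63, 63, 67]
A^⊗4:
  [63, 63, 67]
  [67, 63, 63]
  [63, 67, 63]
A^⊗5:
  [63, 67, 63]
  [63, 63, 67]
  [67, 63, 63]
Key observation: the optimum is the walk 1->0->2->1->1->0, with weight 73 min 67 min 81 min 63 min 73 = 63.
Optimal value attained by: walk 1->0->2->1->1->0.
Answer: (A^⊗5)[1][0] = 63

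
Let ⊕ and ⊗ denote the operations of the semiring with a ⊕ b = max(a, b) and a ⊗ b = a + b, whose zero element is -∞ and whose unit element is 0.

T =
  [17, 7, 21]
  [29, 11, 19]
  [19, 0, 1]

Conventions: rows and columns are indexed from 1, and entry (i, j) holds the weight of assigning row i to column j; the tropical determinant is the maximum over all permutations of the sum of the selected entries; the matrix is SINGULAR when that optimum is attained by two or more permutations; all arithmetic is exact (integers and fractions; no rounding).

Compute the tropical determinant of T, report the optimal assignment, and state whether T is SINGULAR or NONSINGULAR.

σ = (1, 2, 3): 17 + 11 + 1 = 29
σ = (1, 3, 2): 17 + 19 + 0 = 36
σ = (2, 1, 3): 7 + 29 + 1 = 37
σ = (2, 3, 1): 7 + 19 + 19 = 45
σ = (3, 1, 2): 21 + 29 + 0 = 50
σ = (3, 2, 1): 21 + 11 + 19 = 51
Optimal value attained by: σ = (3, 2, 1).
Answer: det⊕(T) = 51; verdict: NONSINGULAR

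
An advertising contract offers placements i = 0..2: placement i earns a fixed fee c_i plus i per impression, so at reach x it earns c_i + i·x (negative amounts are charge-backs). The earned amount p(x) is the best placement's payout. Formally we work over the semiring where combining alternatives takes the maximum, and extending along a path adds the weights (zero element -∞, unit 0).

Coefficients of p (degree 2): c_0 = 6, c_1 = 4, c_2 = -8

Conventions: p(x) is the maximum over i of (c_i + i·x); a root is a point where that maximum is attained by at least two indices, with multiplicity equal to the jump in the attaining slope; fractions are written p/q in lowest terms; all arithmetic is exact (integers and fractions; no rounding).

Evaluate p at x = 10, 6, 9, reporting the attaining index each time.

p(10) = max(6+0·10=6, 4+1·10=14, -8+2·10=12) = 14 (attained by i=1)
p(6) = max(6+0·6=6, 4+1·6=10, -8+2·6=4) = 10 (attained by i=1)
p(9) = max(6+0·9=6, 4+1·9=13, -8+2·9=10) = 13 (attained by i=1)
Answer: p(10) = 14; p(6) = 10; p(9) = 13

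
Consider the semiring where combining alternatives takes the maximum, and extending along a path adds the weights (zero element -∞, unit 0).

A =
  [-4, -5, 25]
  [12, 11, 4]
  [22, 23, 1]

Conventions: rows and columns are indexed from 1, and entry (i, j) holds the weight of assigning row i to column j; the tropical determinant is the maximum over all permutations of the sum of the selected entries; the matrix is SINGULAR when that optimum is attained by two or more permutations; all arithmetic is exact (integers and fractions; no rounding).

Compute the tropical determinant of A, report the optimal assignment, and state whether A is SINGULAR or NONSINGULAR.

σ = (1, 2, 3): (-4) + 11 + 1 = 8
σ = (1, 3, 2): (-4) + 4 + 23 = 23
σ = (2, 1, 3): (-5) + 12 + 1 = 8
σ = (2, 3, 1): (-5) + 4 + 22 = 21
σ = (3, 1, 2): 25 + 12 + 23 = 60
σ = (3, 2, 1): 25 + 11 + 22 = 58
Optimal value attained by: σ = (3, 1, 2).
Answer: det⊕(A) = 60; verdict: NONSINGULAR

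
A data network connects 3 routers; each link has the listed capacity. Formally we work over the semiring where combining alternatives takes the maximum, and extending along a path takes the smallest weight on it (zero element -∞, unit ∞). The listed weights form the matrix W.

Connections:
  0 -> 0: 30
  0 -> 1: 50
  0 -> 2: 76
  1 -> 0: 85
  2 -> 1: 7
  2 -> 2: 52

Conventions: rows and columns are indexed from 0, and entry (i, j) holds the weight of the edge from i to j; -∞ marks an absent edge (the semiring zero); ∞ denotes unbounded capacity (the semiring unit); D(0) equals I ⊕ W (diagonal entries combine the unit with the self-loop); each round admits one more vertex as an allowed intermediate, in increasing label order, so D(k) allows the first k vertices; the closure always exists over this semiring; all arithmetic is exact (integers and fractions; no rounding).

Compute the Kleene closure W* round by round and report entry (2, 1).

D(0):
  [∞, 50, 76]
  [85, ∞, -∞]
  [-∞, 7, ∞]
D(1):
  [∞, 50, 76]
  [85, ∞, 76]
  [-∞, 7, ∞]
D(2):
  [∞, 50, 76]
  [85, ∞, 76]
  [7, 7, ∞]
D(3):
  [∞, 50, 76]
  [85, ∞, 76]
  [7, 7, ∞]
Answer: W*[2][1] = 7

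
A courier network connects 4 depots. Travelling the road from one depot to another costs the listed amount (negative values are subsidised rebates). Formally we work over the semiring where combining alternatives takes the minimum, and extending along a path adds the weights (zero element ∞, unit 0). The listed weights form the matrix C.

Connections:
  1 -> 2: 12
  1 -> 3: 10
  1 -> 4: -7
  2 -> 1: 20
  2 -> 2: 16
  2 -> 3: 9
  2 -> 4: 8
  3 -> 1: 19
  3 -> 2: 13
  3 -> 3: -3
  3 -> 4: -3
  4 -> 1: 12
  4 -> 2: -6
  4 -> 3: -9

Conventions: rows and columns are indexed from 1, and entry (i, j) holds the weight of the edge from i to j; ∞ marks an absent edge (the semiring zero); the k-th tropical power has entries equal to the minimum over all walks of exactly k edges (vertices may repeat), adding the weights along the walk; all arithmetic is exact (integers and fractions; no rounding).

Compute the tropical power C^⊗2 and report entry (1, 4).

C^⊗2:
  [5, -13, -16, 7]
  [20, 2, -1, 6]
  [9, -9, -12, -6]
  [10, 4, -12, -12]
Key observation: the optimum is the walk 1->3->4, with weight 10 + (-3) = 7.
Optimal value attained by: walk 1->3->4.
Answer: (C^⊗2)[1][4] = 7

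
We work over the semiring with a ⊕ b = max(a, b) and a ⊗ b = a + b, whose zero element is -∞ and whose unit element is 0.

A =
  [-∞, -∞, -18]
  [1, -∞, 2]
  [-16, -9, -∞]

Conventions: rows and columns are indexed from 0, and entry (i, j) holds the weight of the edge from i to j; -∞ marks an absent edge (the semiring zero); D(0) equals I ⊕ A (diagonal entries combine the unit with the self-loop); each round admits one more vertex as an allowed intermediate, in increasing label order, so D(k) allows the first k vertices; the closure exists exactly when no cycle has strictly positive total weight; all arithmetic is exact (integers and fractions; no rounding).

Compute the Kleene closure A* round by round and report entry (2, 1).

D(0):
  [0, -∞, -18]
  [1, 0, 2]
  [-16, -9, 0]
D(1):
  [0, -∞, -18]
  [1, 0, 2]
  [-16, -9, 0]
D(2):
  [0, -∞, -18]
  [1, 0, 2]
  [-8, -9, 0]
D(3):
  [0, -27, -18]
  [1, 0, 2]
  [-8, -9, 0]
Answer: A*[2][1] = -9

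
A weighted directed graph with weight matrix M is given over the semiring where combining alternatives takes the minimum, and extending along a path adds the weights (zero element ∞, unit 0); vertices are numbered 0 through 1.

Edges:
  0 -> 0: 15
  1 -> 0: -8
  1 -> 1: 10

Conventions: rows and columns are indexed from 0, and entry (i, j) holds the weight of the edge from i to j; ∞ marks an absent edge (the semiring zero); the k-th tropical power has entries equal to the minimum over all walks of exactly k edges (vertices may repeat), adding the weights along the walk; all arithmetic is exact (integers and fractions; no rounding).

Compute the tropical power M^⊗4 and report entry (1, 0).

M^⊗2:
  [30, ∞]
  [2, 20]
M^⊗3:
  [45, ∞]
  [12, 30]
M^⊗4:
  [60, ∞]
  [22, 40]
Key observation: the optimum is the walk 1->1->1->1->0, with weight 10 + 10 + 10 + (-8) = 22.
Optimal value attained by: walk 1->1->1->1->0.
Answer: (M^⊗4)[1][0] = 22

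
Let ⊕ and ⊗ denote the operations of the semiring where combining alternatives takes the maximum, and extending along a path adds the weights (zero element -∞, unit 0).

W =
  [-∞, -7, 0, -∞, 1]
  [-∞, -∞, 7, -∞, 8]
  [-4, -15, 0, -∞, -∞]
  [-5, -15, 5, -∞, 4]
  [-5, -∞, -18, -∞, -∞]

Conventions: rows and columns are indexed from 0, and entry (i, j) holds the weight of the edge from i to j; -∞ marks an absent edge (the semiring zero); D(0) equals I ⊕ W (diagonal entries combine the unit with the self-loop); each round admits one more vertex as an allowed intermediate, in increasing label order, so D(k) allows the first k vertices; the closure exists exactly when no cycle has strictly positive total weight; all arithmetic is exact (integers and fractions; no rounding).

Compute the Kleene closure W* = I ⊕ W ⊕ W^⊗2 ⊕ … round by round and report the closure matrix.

D(0):
  [0, -7, 0, -∞, 1]
  [-∞, 0, 7, -∞, 8]
  [-4, -15, 0, -∞, -∞]
  [-5, -15, 5, 0, 4]
  [-5, -∞, -18, -∞, 0]
D(1):
  [0, -7, 0, -∞, 1]
  [-∞, 0, 7, -∞, 8]
  [-4, -11, 0, -∞, -3]
  [-5, -12, 5, 0, 4]
  [-5, -12, -5, -∞, 0]
D(2):
  [0, -7, 0, -∞, 1]
  [-∞, 0, 7, -∞, 8]
  [-4, -11, 0, -∞, -3]
  [-5, -12, 5, 0, 4]
  [-5, -12, -5, -∞, 0]
D(3):
  [0, -7, 0, -∞, 1]
  [3, 0, 7, -∞, 8]
  [-4, -11, 0, -∞, -3]
  [1, -6, 5, 0, 4]
  [-5, -12, -5, -∞, 0]
D(4):
  [0, -7, 0, -∞, 1]
  [3, 0, 7, -∞, 8]
  [-4, -11, 0, -∞, -3]
  [1, -6, 5, 0, 4]
  [-5, -12, -5, -∞, 0]
D(5):
  [0, -7, 0, -∞, 1]
  [3, 0, 7, -∞, 8]
  [-4, -11, 0, -∞, -3]
  [1, -6, 5, 0, 4]
  [-5, -12, -5, -∞, 0]
Answer: W* = [[0, -7, 0, -∞, 1], [3, 0, 7, -∞, 8], [-4, -11, 0, -∞, -3], [1, -6, 5, 0, 4], [-5, -12, -5, -∞, 0]]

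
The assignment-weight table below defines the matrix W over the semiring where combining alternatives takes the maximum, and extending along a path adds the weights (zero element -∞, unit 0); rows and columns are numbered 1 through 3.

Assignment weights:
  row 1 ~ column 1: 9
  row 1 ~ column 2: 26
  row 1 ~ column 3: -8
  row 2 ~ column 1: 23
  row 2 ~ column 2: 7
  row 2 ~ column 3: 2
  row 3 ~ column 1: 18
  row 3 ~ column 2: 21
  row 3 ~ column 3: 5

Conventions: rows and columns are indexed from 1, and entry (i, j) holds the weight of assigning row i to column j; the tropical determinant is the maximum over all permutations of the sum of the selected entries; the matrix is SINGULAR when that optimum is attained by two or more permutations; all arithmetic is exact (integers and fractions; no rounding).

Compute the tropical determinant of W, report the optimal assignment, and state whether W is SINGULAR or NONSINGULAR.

σ = (1, 2, 3): 9 + 7 + 5 = 21
σ = (1, 3, 2): 9 + 2 + 21 = 32
σ = (2, 1, 3): 26 + 23 + 5 = 54
σ = (2, 3, 1): 26 + 2 + 18 = 46
σ = (3, 1, 2): (-8) + 23 + 21 = 36
σ = (3, 2, 1): (-8) + 7 + 18 = 17
Optimal value attained by: σ = (2, 1, 3).
Answer: det⊕(W) = 54; verdict: NONSINGULAR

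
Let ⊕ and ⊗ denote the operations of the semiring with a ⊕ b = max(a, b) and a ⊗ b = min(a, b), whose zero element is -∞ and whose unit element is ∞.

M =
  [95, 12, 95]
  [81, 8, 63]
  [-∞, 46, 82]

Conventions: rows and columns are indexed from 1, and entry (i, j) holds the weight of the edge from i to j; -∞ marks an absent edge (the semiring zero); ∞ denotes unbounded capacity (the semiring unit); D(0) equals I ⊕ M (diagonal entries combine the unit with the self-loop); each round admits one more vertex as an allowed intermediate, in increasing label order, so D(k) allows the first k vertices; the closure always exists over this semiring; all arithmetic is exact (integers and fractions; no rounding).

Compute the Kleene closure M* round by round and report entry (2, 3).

D(0):
  [∞, 12, 95]
  [81, ∞, 63]
  [-∞, 46, ∞]
D(1):
  [∞, 12, 95]
  [81, ∞, 81]
  [-∞, 46, ∞]
D(2):
  [∞, 12, 95]
  [81, ∞, 81]
  [46, 46, ∞]
D(3):
  [∞, 46, 95]
  [81, ∞, 81]
  [46, 46, ∞]
Answer: M*[2][3] = 81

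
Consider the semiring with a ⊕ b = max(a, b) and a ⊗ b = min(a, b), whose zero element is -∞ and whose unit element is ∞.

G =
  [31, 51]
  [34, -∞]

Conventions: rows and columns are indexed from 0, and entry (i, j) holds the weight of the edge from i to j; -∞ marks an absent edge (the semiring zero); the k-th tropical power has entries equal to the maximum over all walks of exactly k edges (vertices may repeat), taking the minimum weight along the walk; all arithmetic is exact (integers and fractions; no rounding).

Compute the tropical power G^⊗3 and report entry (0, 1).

G^⊗2:
  [34, 31]
  [31, 34]
G^⊗3:
  [31, 34]
  [34, 31]
Key observation: the optimum is the walk 0->1->0->1, with weight 51 min 34 min 51 = 34.
Optimal value attained by: walk 0->1->0->1.
Answer: (G^⊗3)[0][1] = 34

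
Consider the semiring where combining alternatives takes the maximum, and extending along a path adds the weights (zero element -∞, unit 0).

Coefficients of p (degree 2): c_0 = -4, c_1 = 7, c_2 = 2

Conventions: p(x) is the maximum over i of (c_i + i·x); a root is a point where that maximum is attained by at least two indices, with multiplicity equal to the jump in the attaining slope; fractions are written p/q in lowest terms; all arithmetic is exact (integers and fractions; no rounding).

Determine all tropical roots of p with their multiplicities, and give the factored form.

hull edge (i=0, c=-4) to (i=1, c=7): slope 11, span 1
hull edge (i=1, c=7) to (i=2, c=2): slope -5, span 1
Factored form: p(x) = 2 ⊗ (x ⊕ (-11)) ⊗ (x ⊕ 5)
Answer: roots = -11 (mult 1), 5 (mult 1)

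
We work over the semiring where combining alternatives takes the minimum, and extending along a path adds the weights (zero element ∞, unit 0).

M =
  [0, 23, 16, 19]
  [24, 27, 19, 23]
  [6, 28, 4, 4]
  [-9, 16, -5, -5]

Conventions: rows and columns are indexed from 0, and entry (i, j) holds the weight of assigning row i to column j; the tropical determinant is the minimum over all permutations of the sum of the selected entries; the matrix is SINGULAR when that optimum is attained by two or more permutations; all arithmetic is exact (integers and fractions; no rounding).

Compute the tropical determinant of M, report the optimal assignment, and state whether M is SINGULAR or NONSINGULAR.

σ = (0, 1, 2, 3): 0 + 27 + 4 + (-5) = 26
σ = (0, 1, 3, 2): 0 + 27 + 4 + (-5) = 26
σ = (0, 2, 1, 3): 0 + 19 + 28 + (-5) = 42
σ = (0, 2, 3, 1): 0 + 19 + 4 + 16 = 39
σ = (0, 3, 1, 2): 0 + 23 + 28 + (-5) = 46
σ = (0, 3, 2, 1): 0 + 23 + 4 + 16 = 43
σ = (1, 0, 2, 3): 23 + 24 + 4 + (-5) = 46
σ = (1, 0, 3, 2): 23 + 24 + 4 + (-5) = 46
σ = (1, 2, 0, 3): 23 + 19 + 6 + (-5) = 43
σ = (1, 2, 3, 0): 23 + 19 + 4 + (-9) = 37
σ = (1, 3, 0, 2): 23 + 23 + 6 + (-5) = 47
σ = (1, 3, 2, 0): 23 + 23 + 4 + (-9) = 41
σ = (2, 0, 1, 3): 16 + 24 + 28 + (-5) = 63
σ = (2, 0, 3, 1): 16 + 24 + 4 + 16 = 60
σ = (2, 1, 0, 3): 16 + 27 + 6 + (-5) = 44
σ = (2, 1, 3, 0): 16 + 27 + 4 + (-9) = 38
σ = (2, 3, 0, 1): 16 + 23 + 6 + 16 = 61
σ = (2, 3, 1, 0): 16 + 23 + 28 + (-9) = 58
σ = (3, 0, 1, 2): 19 + 24 + 28 + (-5) = 66
σ = (3, 0, 2, 1): 19 + 24 + 4 + 16 = 63
σ = (3, 1, 0, 2): 19 + 27 + 6 + (-5) = 47
σ = (3, 1, 2, 0): 19 + 27 + 4 + (-9) = 41
σ = (3, 2, 0, 1): 19 + 19 + 6 + 16 = 60
σ = (3, 2, 1, 0): 19 + 19 + 28 + (-9) = 57
Optimal value attained by: σ = (0, 1, 2, 3).
Answer: det⊕(M) = 26; verdict: SINGULAR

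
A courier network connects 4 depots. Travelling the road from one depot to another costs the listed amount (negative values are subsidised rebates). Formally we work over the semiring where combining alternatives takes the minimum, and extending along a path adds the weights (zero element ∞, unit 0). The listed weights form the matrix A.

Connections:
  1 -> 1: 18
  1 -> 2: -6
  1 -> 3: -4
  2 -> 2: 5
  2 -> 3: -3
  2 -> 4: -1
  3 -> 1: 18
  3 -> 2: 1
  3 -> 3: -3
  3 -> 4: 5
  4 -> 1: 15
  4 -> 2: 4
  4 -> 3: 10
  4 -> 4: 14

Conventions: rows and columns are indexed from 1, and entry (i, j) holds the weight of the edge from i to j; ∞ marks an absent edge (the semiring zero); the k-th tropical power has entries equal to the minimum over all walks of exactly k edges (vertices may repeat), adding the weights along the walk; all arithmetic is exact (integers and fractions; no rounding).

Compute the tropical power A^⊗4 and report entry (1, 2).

A^⊗2:
  [14, -3, -9, -7]
  [14, -2, -6, 2]
  [15, -2, -6, 0]
  [28, 9, 1, 3]
A^⊗3:
  [8, -8, -12, -4]
  [12, -5, -9, -3]
  [12, -5, -9, -3]
  [18, 2, -2, 6]
A^⊗4:
  [6, -11, -15, -9]
  [9, -8, -12, -6]
  [9, -8, -12, -6]
  [16, -1, -5, 1]
Key observation: the optimum is the walk 1->2->3->3->2, with weight (-6) + (-3) + (-3) + 1 = -11.
Optimal value attained by: walk 1->2->3->3->2.
Answer: (A^⊗4)[1][2] = -11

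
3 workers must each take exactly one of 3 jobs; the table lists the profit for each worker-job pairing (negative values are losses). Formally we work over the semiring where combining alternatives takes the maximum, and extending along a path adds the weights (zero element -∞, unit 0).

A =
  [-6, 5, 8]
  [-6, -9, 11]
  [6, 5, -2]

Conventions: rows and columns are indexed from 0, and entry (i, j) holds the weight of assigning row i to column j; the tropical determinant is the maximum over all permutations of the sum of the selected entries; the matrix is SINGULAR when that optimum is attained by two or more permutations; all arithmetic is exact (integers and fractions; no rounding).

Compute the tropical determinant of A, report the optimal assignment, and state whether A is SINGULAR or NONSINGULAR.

σ = (0, 1, 2): (-6) + (-9) + (-2) = -17
σ = (0, 2, 1): (-6) + 11 + 5 = 10
σ = (1, 0, 2): 5 + (-6) + (-2) = -3
σ = (1, 2, 0): 5 + 11 + 6 = 22
σ = (2, 0, 1): 8 + (-6) + 5 = 7
σ = (2, 1, 0): 8 + (-9) + 6 = 5
Optimal value attained by: σ = (1, 2, 0).
Answer: det⊕(A) = 22; verdict: NONSINGULAR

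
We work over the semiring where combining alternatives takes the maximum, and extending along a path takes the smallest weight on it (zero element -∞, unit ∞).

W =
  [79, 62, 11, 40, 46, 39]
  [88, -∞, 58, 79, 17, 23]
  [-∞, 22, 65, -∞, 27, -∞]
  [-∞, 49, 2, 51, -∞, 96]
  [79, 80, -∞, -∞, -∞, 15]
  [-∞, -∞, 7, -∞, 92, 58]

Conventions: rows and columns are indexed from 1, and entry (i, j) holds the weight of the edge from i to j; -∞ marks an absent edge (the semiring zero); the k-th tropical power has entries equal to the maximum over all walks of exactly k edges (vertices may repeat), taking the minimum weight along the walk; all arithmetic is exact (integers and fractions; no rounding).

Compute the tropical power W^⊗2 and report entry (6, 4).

W^⊗2:
  [79, 62, 58, 62, 46, 40]
  [79, 62, 58, 51, 46, 79]
  [27, 27, 65, 22, 27, 22]
  [49, 49, 49, 51, 92, 58]
  [80, 62, 58, 79, 46, 39]
  [79, 80, 7, -∞, 58, 58]
Key observation: no walk of exactly 2 edges connects these vertices, so the entry is the semiring zero.
Answer: (W^⊗2)[6][4] = -∞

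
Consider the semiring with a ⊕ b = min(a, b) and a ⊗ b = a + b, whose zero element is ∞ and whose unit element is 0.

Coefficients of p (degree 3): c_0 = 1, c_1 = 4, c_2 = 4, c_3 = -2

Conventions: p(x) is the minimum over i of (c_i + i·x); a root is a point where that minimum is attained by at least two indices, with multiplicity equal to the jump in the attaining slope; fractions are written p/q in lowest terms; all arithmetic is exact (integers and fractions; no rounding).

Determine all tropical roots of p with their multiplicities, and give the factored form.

hull edge (i=0, c=1) to (i=3, c=-2): slope -1, span 3
Factored form: p(x) = -2 ⊗ (x ⊕ 1) ⊗ (x ⊕ 1) ⊗ (x ⊕ 1)
Answer: roots = 1 (mult 3)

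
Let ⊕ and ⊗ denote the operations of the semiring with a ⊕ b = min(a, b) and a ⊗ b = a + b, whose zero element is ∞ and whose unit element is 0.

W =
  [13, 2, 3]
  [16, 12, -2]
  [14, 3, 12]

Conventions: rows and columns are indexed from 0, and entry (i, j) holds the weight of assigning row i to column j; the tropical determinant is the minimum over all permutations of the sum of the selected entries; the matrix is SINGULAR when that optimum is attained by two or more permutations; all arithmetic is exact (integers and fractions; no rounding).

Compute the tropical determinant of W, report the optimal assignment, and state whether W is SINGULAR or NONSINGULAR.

σ = (0, 1, 2): 13 + 12 + 12 = 37
σ = (0, 2, 1): 13 + (-2) + 3 = 14
σ = (1, 0, 2): 2 + 16 + 12 = 30
σ = (1, 2, 0): 2 + (-2) + 14 = 14
σ = (2, 0, 1): 3 + 16 + 3 = 22
σ = (2, 1, 0): 3 + 12 + 14 = 29
Optimal value attained by: σ = (0, 2, 1).
Answer: det⊕(W) = 14; verdict: SINGULAR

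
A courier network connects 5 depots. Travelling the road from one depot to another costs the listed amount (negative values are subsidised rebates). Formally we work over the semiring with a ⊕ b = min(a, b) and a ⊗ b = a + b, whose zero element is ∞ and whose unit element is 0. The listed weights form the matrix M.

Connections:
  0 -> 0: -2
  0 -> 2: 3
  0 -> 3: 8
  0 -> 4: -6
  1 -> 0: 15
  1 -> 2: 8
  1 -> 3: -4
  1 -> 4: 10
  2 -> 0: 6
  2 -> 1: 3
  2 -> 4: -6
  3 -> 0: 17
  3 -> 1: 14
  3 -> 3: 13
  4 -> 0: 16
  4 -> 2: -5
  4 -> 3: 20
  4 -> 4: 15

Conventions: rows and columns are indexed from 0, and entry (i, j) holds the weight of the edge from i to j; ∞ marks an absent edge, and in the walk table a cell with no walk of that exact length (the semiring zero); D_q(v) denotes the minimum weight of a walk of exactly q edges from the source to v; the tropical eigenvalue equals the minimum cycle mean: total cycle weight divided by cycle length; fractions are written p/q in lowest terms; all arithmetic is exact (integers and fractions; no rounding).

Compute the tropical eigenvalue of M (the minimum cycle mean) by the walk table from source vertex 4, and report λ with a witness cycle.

q=0: [∞, ∞, ∞, ∞, 0]
q=1: [16, ∞, -5, 20, 15]
q=2: [1, -2, 10, 24, -11]
q=3: [-1, 13, -16, -6, -5]
q=4: [-10, -13, -10, 7, -22]
q=5: [-12, -7, -27, -17, -16]
Optimal cycle mean attained by: cycle 2->4->2, total (-6) + (-5), length 2.
Answer: λ = -11/2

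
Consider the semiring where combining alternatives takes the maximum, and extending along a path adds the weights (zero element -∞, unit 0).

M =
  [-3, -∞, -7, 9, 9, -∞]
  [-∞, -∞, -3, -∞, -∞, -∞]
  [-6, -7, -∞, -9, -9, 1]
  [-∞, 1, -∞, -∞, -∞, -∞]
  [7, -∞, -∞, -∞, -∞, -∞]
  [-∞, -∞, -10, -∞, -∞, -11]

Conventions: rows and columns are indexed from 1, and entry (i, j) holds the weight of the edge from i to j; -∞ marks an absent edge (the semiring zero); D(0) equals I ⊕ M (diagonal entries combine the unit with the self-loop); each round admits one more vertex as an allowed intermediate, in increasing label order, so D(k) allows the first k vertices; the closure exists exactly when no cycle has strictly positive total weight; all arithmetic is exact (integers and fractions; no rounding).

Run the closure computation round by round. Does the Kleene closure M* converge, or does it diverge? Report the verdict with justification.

D(0):
  [0, -∞, -7, 9, 9, -∞]
  [-∞, 0, -3, -∞, -∞, -∞]
  [-6, -7, 0, -9, -9, 1]
  [-∞, 1, -∞, 0, -∞, -∞]
  [7, -∞, -∞, -∞, 0, -∞]
  [-∞, -∞, -10, -∞, -∞, 0]
Detection: at round 1, diagonal entry (5, 5) turns strictly positive.
Key observation: the cycle 5->1->5 has total weight 7 + 9, which is strictly positive.
Answer: DIVERGES — positive cycle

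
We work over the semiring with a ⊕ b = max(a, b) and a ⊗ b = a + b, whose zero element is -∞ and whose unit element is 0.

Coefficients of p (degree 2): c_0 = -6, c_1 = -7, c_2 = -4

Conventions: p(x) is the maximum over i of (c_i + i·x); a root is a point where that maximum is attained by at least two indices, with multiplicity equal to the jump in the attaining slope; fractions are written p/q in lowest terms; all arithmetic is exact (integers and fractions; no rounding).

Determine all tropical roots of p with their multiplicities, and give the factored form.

hull edge (i=0, c=-6) to (i=2, c=-4): slope 1, span 2
Factored form: p(x) = -4 ⊗ (x ⊕ (-1)) ⊗ (x ⊕ (-1))
Answer: roots = -1 (mult 2)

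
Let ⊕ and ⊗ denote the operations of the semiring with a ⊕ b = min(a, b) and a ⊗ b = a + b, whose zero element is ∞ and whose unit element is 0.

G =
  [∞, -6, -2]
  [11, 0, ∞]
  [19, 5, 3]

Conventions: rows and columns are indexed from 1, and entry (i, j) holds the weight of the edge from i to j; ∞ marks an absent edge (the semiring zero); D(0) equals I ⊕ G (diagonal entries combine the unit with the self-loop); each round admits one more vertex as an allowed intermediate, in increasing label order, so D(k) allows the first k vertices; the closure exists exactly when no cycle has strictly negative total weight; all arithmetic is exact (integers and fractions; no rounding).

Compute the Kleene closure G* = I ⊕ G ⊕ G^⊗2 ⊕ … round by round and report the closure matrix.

D(0):
  [0, -6, -2]
  [11, 0, ∞]
  [19, 5, 0]
D(1):
  [0, -6, -2]
  [11, 0, 9]
  [19, 5, 0]
D(2):
  [0, -6, -2]
  [11, 0, 9]
  [16, 5, 0]
D(3):
  [0, -6, -2]
  [11, 0, 9]
  [16, 5, 0]
Answer: G* = [[0, -6, -2], [11, 0, 9], [16, 5, 0]]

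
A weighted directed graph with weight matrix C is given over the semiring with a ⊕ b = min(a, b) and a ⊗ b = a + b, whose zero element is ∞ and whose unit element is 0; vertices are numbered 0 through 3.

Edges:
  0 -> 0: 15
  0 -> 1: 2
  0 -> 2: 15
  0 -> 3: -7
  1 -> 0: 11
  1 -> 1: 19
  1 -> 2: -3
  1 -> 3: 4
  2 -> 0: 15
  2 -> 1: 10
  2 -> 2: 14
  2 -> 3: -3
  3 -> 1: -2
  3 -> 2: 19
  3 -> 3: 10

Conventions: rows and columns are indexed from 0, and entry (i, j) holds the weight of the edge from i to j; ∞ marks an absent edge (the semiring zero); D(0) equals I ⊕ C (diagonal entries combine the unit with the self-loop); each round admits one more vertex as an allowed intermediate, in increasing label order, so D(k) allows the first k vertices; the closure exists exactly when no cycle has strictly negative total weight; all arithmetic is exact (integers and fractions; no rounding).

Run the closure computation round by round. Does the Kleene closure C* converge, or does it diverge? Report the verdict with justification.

D(0):
  [0, 2, 15, -7]
  [11, 0, -3, 4]
  [15, 10, 0, -3]
  [∞, -2, 19, 0]
D(1):
  [0, 2, 15, -7]
  [11, 0, -3, 4]
  [15, 10, 0, -3]
  [∞, -2, 19, 0]
D(2):
  [0, 2, -1, -7]
  [11, 0, -3, 4]
  [15, 10, 0, -3]
  [9, -2, -5, 0]
Detection: at round 3, diagonal entry (3, 3) turns strictly negative.
Key observation: the cycle 3->1->2->3 has total weight (-2) + (-3) + (-3), which is strictly negative.
Answer: DIVERGES — negative cycle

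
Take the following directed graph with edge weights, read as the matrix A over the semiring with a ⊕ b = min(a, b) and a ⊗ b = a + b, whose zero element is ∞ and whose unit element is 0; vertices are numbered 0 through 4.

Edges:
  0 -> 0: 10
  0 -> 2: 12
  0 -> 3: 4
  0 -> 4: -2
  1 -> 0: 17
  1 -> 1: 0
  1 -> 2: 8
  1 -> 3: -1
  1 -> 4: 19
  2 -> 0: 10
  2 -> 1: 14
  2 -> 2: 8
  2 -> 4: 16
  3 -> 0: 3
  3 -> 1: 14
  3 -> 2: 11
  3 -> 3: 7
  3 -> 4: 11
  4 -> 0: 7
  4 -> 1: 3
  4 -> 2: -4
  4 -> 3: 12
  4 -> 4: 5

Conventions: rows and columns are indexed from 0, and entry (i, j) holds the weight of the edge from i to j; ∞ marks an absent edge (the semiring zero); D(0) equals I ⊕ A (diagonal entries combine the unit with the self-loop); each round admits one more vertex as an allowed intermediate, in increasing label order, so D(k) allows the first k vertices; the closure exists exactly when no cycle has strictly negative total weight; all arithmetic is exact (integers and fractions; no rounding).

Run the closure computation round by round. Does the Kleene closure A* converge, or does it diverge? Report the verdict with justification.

D(0):
  [0, ∞, 12, 4, -2]
  [17, 0, 8, -1, 19]
  [10, 14, 0, ∞, 16]
  [3, 14, 11, 0, 11]
  [7, 3, -4, 12, 0]
D(1):
  [0, ∞, 12, 4, -2]
  [17, 0, 8, -1, 15]
  [10, 14, 0, 14, 8]
  [3, 14, 11, 0, 1]
  [7, 3, -4, 11, 0]
D(2):
  [0, ∞, 12, 4, -2]
  [17, 0, 8, -1, 15]
  [10, 14, 0, 13, 8]
  [3, 14, 11, 0, 1]
  [7, 3, -4, 2, 0]
D(3):
  [0, 26, 12, 4, -2]
  [17, 0, 8, -1, 15]
  [10, 14, 0, 13, 8]
  [3, 14, 11, 0, 1]
  [6, 3, -4, 2, 0]
D(4):
  [0, 18, 12, 4, -2]
  [2, 0, 8, -1, 0]
  [10, 14, 0, 13, 8]
  [3, 14, 11, 0, 1]
  [5, 3, -4, 2, 0]
D(5):
  [0, 1, -6, 0, -2]
  [2, 0, -4, -1, 0]
  [10, 11, 0, 10, 8]
  [3, 4, -3, 0, 1]
  [5, 3, -4, 2, 0]
Key observation: every diagonal entry stays at the unit through all rounds, so no improving cycle exists.
Answer: CONVERGES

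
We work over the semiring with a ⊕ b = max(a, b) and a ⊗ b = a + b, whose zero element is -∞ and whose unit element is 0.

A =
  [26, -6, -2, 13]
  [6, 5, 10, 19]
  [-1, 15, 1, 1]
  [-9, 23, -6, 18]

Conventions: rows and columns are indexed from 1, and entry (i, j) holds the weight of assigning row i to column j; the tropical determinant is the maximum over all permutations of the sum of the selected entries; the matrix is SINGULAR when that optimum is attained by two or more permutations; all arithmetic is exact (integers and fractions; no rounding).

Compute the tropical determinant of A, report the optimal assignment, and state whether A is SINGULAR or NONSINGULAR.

σ = (1, 2, 3, 4): 26 + 5 + 1 + 18 = 50
σ = (1, 2, 4, 3): 26 + 5 + 1 + (-6) = 26
σ = (1, 3, 2, 4): 26 + 10 + 15 + 18 = 69
σ = (1, 3, 4, 2): 26 + 10 + 1 + 23 = 60
σ = (1, 4, 2, 3): 26 + 19 + 15 + (-6) = 54
σ = (1, 4, 3, 2): 26 + 19 + 1 + 23 = 69
σ = (2, 1, 3, 4): (-6) + 6 + 1 + 18 = 19
σ = (2, 1, 4, 3): (-6) + 6 + 1 + (-6) = -5
σ = (2, 3, 1, 4): (-6) + 10 + (-1) + 18 = 21
σ = (2, 3, 4, 1): (-6) + 10 + 1 + (-9) = -4
σ = (2, 4, 1, 3): (-6) + 19 + (-1) + (-6) = 6
σ = (2, 4, 3, 1): (-6) + 19 + 1 + (-9) = 5
σ = (3, 1, 2, 4): (-2) + 6 + 15 + 18 = 37
σ = (3, 1, 4, 2): (-2) + 6 + 1 + 23 = 28
σ = (3, 2, 1, 4): (-2) + 5 + (-1) + 18 = 20
σ = (3, 2, 4, 1): (-2) + 5 + 1 + (-9) = -5
σ = (3, 4, 1, 2): (-2) + 19 + (-1) + 23 = 39
σ = (3, 4, 2, 1): (-2) + 19 + 15 + (-9) = 23
σ = (4, 1, 2, 3): 13 + 6 + 15 + (-6) = 28
σ = (4, 1, 3, 2): 13 + 6 + 1 + 23 = 43
σ = (4, 2, 1, 3): 13 + 5 + (-1) + (-6) = 11
σ = (4, 2, 3, 1): 13 + 5 + 1 + (-9) = 10
σ = (4, 3, 1, 2): 13 + 10 + (-1) + 23 = 45
σ = (4, 3, 2, 1): 13 + 10 + 15 + (-9) = 29
Optimal value attained by: σ = (1, 3, 2, 4).
Answer: det⊕(A) = 69; verdict: SINGULAR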